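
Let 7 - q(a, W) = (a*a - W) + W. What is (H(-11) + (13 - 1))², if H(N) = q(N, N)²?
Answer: 169208064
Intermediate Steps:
q(a, W) = 7 - a² (q(a, W) = 7 - ((a*a - W) + W) = 7 - ((a² - W) + W) = 7 - a²)
H(N) = (7 - N²)²
(H(-11) + (13 - 1))² = ((-7 + (-11)²)² + (13 - 1))² = ((-7 + 121)² + 12)² = (114² + 12)² = (12996 + 12)² = 13008² = 169208064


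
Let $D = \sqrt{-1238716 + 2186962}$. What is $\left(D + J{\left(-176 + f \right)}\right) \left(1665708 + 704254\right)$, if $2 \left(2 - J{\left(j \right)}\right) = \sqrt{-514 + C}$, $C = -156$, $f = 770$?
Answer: $4739924 + 2369962 \sqrt{948246} - 1184981 i \sqrt{670} \approx 2.3126 \cdot 10^{9} - 3.0672 \cdot 10^{7} i$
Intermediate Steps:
$D = \sqrt{948246} \approx 973.78$
$J{\left(j \right)} = 2 - \frac{i \sqrt{670}}{2}$ ($J{\left(j \right)} = 2 - \frac{\sqrt{-514 - 156}}{2} = 2 - \frac{\sqrt{-670}}{2} = 2 - \frac{i \sqrt{670}}{2}$)
$\left(D + J{\left(-176 + f \right)}\right) \left(1665708 + 704254\right) = \left(\sqrt{948246} + \left(2 - \frac{i \sqrt{670}}{2}\right)\right) \left(1665708 + 704254\right) = \left(2 + \sqrt{948246} - \frac{i \sqrt{670}}{2}\right) 2369962 = 4739924 + 2369962 \sqrt{948246} - 1184981 i \sqrt{670}$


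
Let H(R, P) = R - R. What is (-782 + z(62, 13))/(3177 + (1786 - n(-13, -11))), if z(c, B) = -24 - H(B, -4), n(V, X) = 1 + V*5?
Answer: -806/5027 ≈ -0.16033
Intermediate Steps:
H(R, P) = 0
n(V, X) = 1 + 5*V
z(c, B) = -24 (z(c, B) = -24 - 1*0 = -24 + 0 = -24)
(-782 + z(62, 13))/(3177 + (1786 - n(-13, -11))) = (-782 - 24)/(3177 + (1786 - (1 + 5*(-13)))) = -806/(3177 + (1786 - (1 - 65))) = -806/(3177 + (1786 - 1*(-64))) = -806/(3177 + (1786 + 64)) = -806/(3177 + 1850) = -806/5027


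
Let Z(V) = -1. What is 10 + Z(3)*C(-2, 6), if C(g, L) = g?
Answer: 12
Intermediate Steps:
10 + Z(3)*C(-2, 6) = 10 - 1*(-2) = 10 + 2 = 12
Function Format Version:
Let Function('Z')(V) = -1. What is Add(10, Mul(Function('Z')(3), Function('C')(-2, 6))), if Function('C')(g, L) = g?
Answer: 12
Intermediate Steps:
Add(10, Mul(Function('Z')(3), Function('C')(-2, 6))) = Add(10, Mul(-1, -2)) = Add(10, 2) = 12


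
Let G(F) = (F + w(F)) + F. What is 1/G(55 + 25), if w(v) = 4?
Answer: 1/164 ≈ 0.0060976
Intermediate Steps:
G(F) = 4 + 2*F (G(F) = (F + 4) + F = (4 + F) + F = 4 + 2*F)
1/G(55 + 25) = 1/(4 + 2*(55 + 25)) = 1/(4 + 2*80) = 1/(4 + 160) = 1/164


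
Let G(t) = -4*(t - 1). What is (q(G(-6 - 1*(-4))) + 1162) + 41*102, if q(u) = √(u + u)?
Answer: 5344 + 2*√6 ≈ 5348.9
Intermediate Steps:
G(t) = 4 - 4*t (G(t) = -4*(-1 + t) = 4 - 4*t)
q(u) = √2*√u (q(u) = √(2*u) = √2*√u)
(q(G(-6 - 1*(-4))) + 1162) + 41*102 = (√2*√(4 - 4*(-6 - 1*(-4))) + 1162) + 41*102 = (√2*√(4 - 4*(-6 + 4)) + 1162) + 4182 = (√2*√(4 - 4*(-2)) + 1162) + 4182 = (√2*√(4 + 8) + 1162) + 4182 = (√2*√12 + 1162) + 4182 = (√2*(2*√3) + 1162) + 4182 = (2*√6 + 1162) + 4182 = (1162 + 2*√6) + 4182 = 5344 + 2*√6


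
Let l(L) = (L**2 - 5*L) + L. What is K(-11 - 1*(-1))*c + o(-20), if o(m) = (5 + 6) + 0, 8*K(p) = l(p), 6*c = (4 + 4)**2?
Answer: 593/3 ≈ 197.67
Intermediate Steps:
c = 32/3 (c = (4 + 4)**2/6 = (1/6)*8**2 = (1/6)*64 = 32/3 ≈ 10.667)
l(L) = L**2 - 4*L
K(p) = p*(-4 + p)/8 (K(p) = (p*(-4 + p))/8 = p*(-4 + p)/8)
o(m) = 11 (o(m) = 11 + 0 = 11)
K(-11 - 1*(-1))*c + o(-20) = ((-11 - 1*(-1))*(-4 + (-11 - 1*(-1)))/8)*(32/3) + 11 = ((-11 + 1)*(-4 + (-11 + 1))/8)*(32/3) + 11 = ((1/8)*(-10)*(-4 - 10))*(32/3) + 11 = ((1/8)*(-10)*(-14))*(32/3) + 11 = (35/2)*(32/3) + 11 = 560/3 + 11 = 593/3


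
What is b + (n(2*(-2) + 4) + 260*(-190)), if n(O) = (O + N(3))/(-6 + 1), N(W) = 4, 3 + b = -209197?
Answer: -1293004/5 ≈ -2.5860e+5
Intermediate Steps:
b = -209200 (b = -3 - 209197 = -209200)
n(O) = -⅘ - O/5 (n(O) = (O + 4)/(-6 + 1) = (4 + O)/(-5) = (4 + O)*(-⅕) = -⅘ - O/5)
b + (n(2*(-2) + 4) + 260*(-190)) = -209200 + ((-⅘ - (2*(-2) + 4)/5) + 260*(-190)) = -209200 + ((-⅘ - (-4 + 4)/5) - 49400) = -209200 + ((-⅘ - ⅕*0) - 49400) = -209200 + ((-⅘ + 0) - 49400) = -209200 + (-⅘ - 49400) = -209200 - 247004/5 = -1293004/5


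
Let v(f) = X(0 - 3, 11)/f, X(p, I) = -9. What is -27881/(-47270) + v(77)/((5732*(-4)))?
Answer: 24611552083/41726552560 ≈ 0.58983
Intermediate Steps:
v(f) = -9/f
-27881/(-47270) + v(77)/((5732*(-4))) = -27881/(-47270) + (-9/77)/((5732*(-4))) = -27881*(-1/47270) - 9*1/77/(-22928) = 27881/47270 - 9/77*(-1/22928) = 27881/47270 + 9/1765456 = 24611552083/41726552560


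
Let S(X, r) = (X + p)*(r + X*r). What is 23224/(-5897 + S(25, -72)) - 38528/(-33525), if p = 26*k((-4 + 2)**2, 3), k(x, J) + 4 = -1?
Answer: 8124448664/6391977075 ≈ 1.2710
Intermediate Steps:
k(x, J) = -5 (k(x, J) = -4 - 1 = -5)
p = -130 (p = 26*(-5) = -130)
S(X, r) = (-130 + X)*(r + X*r) (S(X, r) = (X - 130)*(r + X*r) = (-130 + X)*(r + X*r))
23224/(-5897 + S(25, -72)) - 38528/(-33525) = 23224/(-5897 - 72*(-130 + 25**2 - 129*25)) - 38528/(-33525) = 23224/(-5897 - 72*(-130 + 625 - 3225)) - 38528*(-1/33525) = 23224/(-5897 - 72*(-2730)) + 38528/33525 = 23224/(-5897 + 196560) + 38528/33525 = 23224/190663 + 38528/33525 = 8124448664/6391977075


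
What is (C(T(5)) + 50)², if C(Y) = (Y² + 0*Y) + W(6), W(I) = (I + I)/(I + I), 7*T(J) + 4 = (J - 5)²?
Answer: 6325225/2401 ≈ 2634.4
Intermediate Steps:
T(J) = -4/7 + (-5 + J)²/7 (T(J) = -4/7 + (J - 5)²/7 = -4/7 + (-5 + J)²/7)
W(I) = 1 (W(I) = (2*I)/((2*I)) = (2*I)*(1/(2*I)) = 1)
C(Y) = 1 + Y² (C(Y) = (Y² + 0*Y) + 1 = (Y² + 0) + 1 = Y² + 1 = 1 + Y²)
(C(T(5)) + 50)² = ((1 + (-4/7 + (-5 + 5)²/7)²) + 50)² = ((1 + (-4/7 + (⅐)*0²)²) + 50)² = ((1 + (-4/7 + (⅐)*0)²) + 50)² = ((1 + (-4/7 + 0)²) + 50)² = ((1 + (-4/7)²) + 50)² = ((1 + 16/49) + 50)² = (65/49 + 50)² = (2515/49)² = 6325225/2401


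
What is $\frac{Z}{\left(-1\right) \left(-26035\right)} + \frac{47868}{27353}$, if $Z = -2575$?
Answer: $\frac{235161881}{142427071} \approx 1.6511$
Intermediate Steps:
$\frac{Z}{\left(-1\right) \left(-26035\right)} + \frac{47868}{27353} = - \frac{2575}{\left(-1\right) \left(-26035\right)} + \frac{47868}{27353} = - \frac{2575}{26035} + 47868 \cdot \frac{1}{27353} = \left(-2575\right) \frac{1}{26035} + \frac{47868}{27353} = - \frac{515}{5207} + \frac{47868}{27353} = \frac{235161881}{142427071}$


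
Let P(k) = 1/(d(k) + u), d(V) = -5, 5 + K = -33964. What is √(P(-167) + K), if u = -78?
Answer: 2*I*√58503131/83 ≈ 184.31*I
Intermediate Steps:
K = -33969 (K = -5 - 33964 = -33969)
P(k) = -1/83 (P(k) = 1/(-5 - 78) = 1/(-83) = -1/83)
√(P(-167) + K) = √(-1/83 - 33969) = √(-2819428/83) = 2*I*√58503131/83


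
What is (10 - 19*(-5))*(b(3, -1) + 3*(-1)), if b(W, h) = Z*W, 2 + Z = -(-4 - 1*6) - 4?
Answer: 945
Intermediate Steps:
Z = 4 (Z = -2 + (-(-4 - 1*6) - 4) = -2 + (-(-4 - 6) - 4) = -2 + (-1*(-10) - 4) = -2 + (10 - 4) = -2 + 6 = 4)
b(W, h) = 4*W
(10 - 19*(-5))*(b(3, -1) + 3*(-1)) = (10 - 19*(-5))*(4*3 + 3*(-1)) = (10 + 95)*(12 - 3) = 105*9 = 945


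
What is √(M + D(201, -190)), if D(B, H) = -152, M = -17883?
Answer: I*√18035 ≈ 134.29*I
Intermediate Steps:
√(M + D(201, -190)) = √(-17883 - 152) = √(-18035) = I*√18035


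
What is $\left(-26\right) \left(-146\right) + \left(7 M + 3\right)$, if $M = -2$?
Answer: $3785$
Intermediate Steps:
$\left(-26\right) \left(-146\right) + \left(7 M + 3\right) = \left(-26\right) \left(-146\right) + \left(7 \left(-2\right) + 3\right) = 3796 + \left(-14 + 3\right) = 3796 - 11 = 3785$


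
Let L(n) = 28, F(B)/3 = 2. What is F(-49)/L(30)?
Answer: 3/14 ≈ 0.21429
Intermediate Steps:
F(B) = 6 (F(B) = 3*2 = 6)
F(-49)/L(30) = 6/28 = 6*(1/28) = 3/14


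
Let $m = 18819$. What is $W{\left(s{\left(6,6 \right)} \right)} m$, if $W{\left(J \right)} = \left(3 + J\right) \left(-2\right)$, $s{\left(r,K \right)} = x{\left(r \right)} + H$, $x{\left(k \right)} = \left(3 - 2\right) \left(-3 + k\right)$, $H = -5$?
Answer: $-37638$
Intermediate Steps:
$x{\left(k \right)} = -3 + k$ ($x{\left(k \right)} = 1 \left(-3 + k\right) = -3 + k$)
$s{\left(r,K \right)} = -8 + r$ ($s{\left(r,K \right)} = \left(-3 + r\right) - 5 = -8 + r$)
$W{\left(J \right)} = -6 - 2 J$
$W{\left(s{\left(6,6 \right)} \right)} m = \left(-6 - 2 \left(-8 + 6\right)\right) 18819 = \left(-6 - -4\right) 18819 = \left(-6 + 4\right) 18819 = \left(-2\right) 18819 = -37638$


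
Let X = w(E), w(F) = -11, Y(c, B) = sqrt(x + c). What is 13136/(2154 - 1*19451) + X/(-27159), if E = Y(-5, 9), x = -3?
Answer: -32415487/42706293 ≈ -0.75903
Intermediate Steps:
Y(c, B) = sqrt(-3 + c)
E = 2*I*sqrt(2) (E = sqrt(-3 - 5) = sqrt(-8) = 2*I*sqrt(2) ≈ 2.8284*I)
X = -11
13136/(2154 - 1*19451) + X/(-27159) = 13136/(2154 - 1*19451) - 11/(-27159) = 13136/(2154 - 19451) - 11*(-1/27159) = 13136/(-17297) + 1/2469 = 13136*(-1/17297) + 1/2469 = -13136/17297 + 1/2469 = -32415487/42706293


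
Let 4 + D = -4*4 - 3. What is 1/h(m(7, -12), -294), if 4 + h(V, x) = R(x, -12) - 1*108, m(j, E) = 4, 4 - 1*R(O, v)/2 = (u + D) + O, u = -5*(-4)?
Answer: 1/490 ≈ 0.0020408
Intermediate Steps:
u = 20
D = -23 (D = -4 + (-4*4 - 3) = -4 + (-16 - 3) = -4 - 19 = -23)
R(O, v) = 14 - 2*O (R(O, v) = 8 - 2*((20 - 23) + O) = 8 - 2*(-3 + O) = 8 + (6 - 2*O) = 14 - 2*O)
h(V, x) = -98 - 2*x (h(V, x) = -4 + ((14 - 2*x) - 1*108) = -4 + ((14 - 2*x) - 108) = -4 + (-94 - 2*x) = -98 - 2*x)
1/h(m(7, -12), -294) = 1/(-98 - 2*(-294)) = 1/(-98 + 588) = 1/490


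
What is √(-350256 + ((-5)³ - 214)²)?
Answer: I*√235335 ≈ 485.11*I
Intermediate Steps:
√(-350256 + ((-5)³ - 214)²) = √(-350256 + (-125 - 214)²) = √(-350256 + (-339)²) = √(-350256 + 114921) = √(-235335) = I*√235335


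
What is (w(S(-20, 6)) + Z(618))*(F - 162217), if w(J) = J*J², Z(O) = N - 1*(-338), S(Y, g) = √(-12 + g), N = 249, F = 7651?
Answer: -90730242 + 927396*I*√6 ≈ -9.073e+7 + 2.2716e+6*I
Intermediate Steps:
Z(O) = 587 (Z(O) = 249 - 1*(-338) = 249 + 338 = 587)
w(J) = J³
(w(S(-20, 6)) + Z(618))*(F - 162217) = ((√(-12 + 6))³ + 587)*(7651 - 162217) = ((√(-6))³ + 587)*(-154566) = ((I*√6)³ + 587)*(-154566) = (-6*I*√6 + 587)*(-154566) = (587 - 6*I*√6)*(-154566) = -90730242 + 927396*I*√6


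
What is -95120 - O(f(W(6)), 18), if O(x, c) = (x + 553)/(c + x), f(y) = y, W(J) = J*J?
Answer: -5137069/54 ≈ -95131.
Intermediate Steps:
W(J) = J²
O(x, c) = (553 + x)/(c + x)
-95120 - O(f(W(6)), 18) = -95120 - (553 + 6²)/(18 + 6²) = -95120 - (553 + 36)/(18 + 36) = -95120 - 589/54 = -5137069/54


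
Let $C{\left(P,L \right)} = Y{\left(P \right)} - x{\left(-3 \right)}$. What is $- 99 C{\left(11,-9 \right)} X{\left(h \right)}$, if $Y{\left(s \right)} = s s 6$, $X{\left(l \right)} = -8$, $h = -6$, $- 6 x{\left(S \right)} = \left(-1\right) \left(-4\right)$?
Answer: $575520$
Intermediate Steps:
$x{\left(S \right)} = - \frac{2}{3}$ ($x{\left(S \right)} = - \frac{\left(-1\right) \left(-4\right)}{6} = \left(- \frac{1}{6}\right) 4 = - \frac{2}{3}$)
$Y{\left(s \right)} = 6 s^{2}$ ($Y{\left(s \right)} = s^{2} \cdot 6 = 6 s^{2}$)
$C{\left(P,L \right)} = \frac{2}{3} + 6 P^{2}$ ($C{\left(P,L \right)} = 6 P^{2} - - \frac{2}{3} = 6 P^{2} + \frac{2}{3} = \frac{2}{3} + 6 P^{2}$)
$- 99 C{\left(11,-9 \right)} X{\left(h \right)} = - 99 \left(\frac{2}{3} + 6 \cdot 11^{2}\right) \left(-8\right) = - 99 \left(\frac{2}{3} + 6 \cdot 121\right) \left(-8\right) = - 99 \left(\frac{2}{3} + 726\right) \left(-8\right) = \left(-99\right) \frac{2180}{3} \left(-8\right) = \left(-71940\right) \left(-8\right) = 575520$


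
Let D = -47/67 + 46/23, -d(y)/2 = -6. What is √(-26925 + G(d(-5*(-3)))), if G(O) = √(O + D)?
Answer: √(-120866325 + 603*√737)/67 ≈ 164.08*I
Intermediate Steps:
d(y) = 12 (d(y) = -2*(-6) = 12)
D = 87/67 (D = -47*1/67 + 46*(1/23) = -47/67 + 2 = 87/67 ≈ 1.2985)
G(O) = √(87/67 + O) (G(O) = √(O + 87/67) = √(87/67 + O))
√(-26925 + G(d(-5*(-3)))) = √(-26925 + √(5829 + 4489*12)/67) = √(-26925 + √(5829 + 53868)/67) = √(-26925 + √59697/67) = √(-26925 + (9*√737)/67) = √(-26925 + 9*√737/67)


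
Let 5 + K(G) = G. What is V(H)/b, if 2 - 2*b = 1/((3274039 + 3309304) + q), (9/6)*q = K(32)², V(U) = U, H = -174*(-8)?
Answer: 6109793312/4389219 ≈ 1392.0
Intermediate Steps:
K(G) = -5 + G
H = 1392
q = 486 (q = 2*(-5 + 32)²/3 = (⅔)*27² = (⅔)*729 = 486)
b = 13167657/13167658 (b = 1 - 1/(2*((3274039 + 3309304) + 486)) = 1 - 1/(2*(6583343 + 486)) = 1 - ½/6583829 = 1 - ½*1/6583829 = 1 - 1/13167658 = 13167657/13167658 ≈ 1.0000)
V(H)/b = 1392/(13167657/13167658) = 1392*(13167658/13167657) = 6109793312/4389219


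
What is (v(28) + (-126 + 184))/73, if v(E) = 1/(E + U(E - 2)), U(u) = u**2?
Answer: 40833/51392 ≈ 0.79454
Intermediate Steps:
v(E) = 1/(E + (-2 + E)**2) (v(E) = 1/(E + (E - 2)**2) = 1/(E + (-2 + E)**2))
(v(28) + (-126 + 184))/73 = (1/(28 + (-2 + 28)**2) + (-126 + 184))/73 = (1/(28 + 26**2) + 58)/73 = (1/(28 + 676) + 58)/73 = (1/704 + 58)/73 = (1/73)*(40833/704) = 40833/51392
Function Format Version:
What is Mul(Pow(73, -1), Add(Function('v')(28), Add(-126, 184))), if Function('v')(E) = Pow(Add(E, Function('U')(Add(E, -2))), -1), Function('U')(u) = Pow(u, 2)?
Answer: Rational(40833, 51392) ≈ 0.79454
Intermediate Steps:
Function('v')(E) = Pow(Add(E, Pow(Add(-2, E), 2)), -1) (Function('v')(E) = Pow(Add(E, Pow(Add(E, -2), 2)), -1) = Pow(Add(E, Pow(Add(-2, E), 2)), -1))
Mul(Pow(73, -1), Add(Function('v')(28), Add(-126, 184))) = Mul(Pow(73, -1), Add(Pow(Add(28, Pow(Add(-2, 28), 2)), -1), Add(-126, 184))) = Mul(Rational(1, 73), Add(Pow(Add(28, Pow(26, 2)), -1), 58)) = Mul(Rational(1, 73), Add(Pow(Add(28, 676), -1), 58)) = Mul(Rational(1, 73), Add(Pow(704, -1), 58)) = Mul(Rational(1, 73), Add(Rational(1, 704), 58)) = Mul(Rational(1, 73), Rational(40833, 704)) = Rational(40833, 51392)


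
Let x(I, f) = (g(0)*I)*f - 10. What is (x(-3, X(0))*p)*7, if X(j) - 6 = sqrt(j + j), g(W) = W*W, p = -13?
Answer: 910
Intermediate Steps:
g(W) = W**2
X(j) = 6 + sqrt(2)*sqrt(j) (X(j) = 6 + sqrt(j + j) = 6 + sqrt(2*j) = 6 + sqrt(2)*sqrt(j))
x(I, f) = -10 (x(I, f) = (0**2*I)*f - 10 = (0*I)*f - 10 = 0*f - 10 = 0 - 10 = -10)
(x(-3, X(0))*p)*7 = -10*(-13)*7 = 130*7 = 910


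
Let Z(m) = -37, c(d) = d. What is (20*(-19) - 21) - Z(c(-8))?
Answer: -364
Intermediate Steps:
(20*(-19) - 21) - Z(c(-8)) = (20*(-19) - 21) - 1*(-37) = (-380 - 21) + 37 = -401 + 37 = -364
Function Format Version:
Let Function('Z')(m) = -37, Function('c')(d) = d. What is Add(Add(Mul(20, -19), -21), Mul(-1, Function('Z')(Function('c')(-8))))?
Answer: -364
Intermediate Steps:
Add(Add(Mul(20, -19), -21), Mul(-1, Function('Z')(Function('c')(-8)))) = Add(Add(Mul(20, -19), -21), Mul(-1, -37)) = Add(Add(-380, -21), 37) = Add(-401, 37) = -364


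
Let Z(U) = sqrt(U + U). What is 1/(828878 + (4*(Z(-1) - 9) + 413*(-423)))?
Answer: 654143/427903064481 - 4*I*sqrt(2)/427903064481 ≈ 1.5287e-6 - 1.322e-11*I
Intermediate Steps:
Z(U) = sqrt(2)*sqrt(U) (Z(U) = sqrt(2*U) = sqrt(2)*sqrt(U))
1/(828878 + (4*(Z(-1) - 9) + 413*(-423))) = 1/(828878 + (4*(sqrt(2)*sqrt(-1) - 9) + 413*(-423))) = 1/(828878 + (4*(sqrt(2)*I - 9) - 174699)) = 1/(828878 + (4*(I*sqrt(2) - 9) - 174699)) = 1/(828878 + (4*(-9 + I*sqrt(2)) - 174699)) = 1/(828878 + ((-36 + 4*I*sqrt(2)) - 174699)) = 1/(828878 + (-174735 + 4*I*sqrt(2))) = 1/(654143 + 4*I*sqrt(2))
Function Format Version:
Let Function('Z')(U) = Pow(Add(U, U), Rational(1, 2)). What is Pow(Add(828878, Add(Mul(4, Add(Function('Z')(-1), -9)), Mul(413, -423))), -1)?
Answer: Add(Rational(654143, 427903064481), Mul(Rational(-4, 427903064481), I, Pow(2, Rational(1, 2)))) ≈ Add(1.5287e-6, Mul(-1.3220e-11, I))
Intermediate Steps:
Function('Z')(U) = Mul(Pow(2, Rational(1, 2)), Pow(U, Rational(1, 2))) (Function('Z')(U) = Pow(Mul(2, U), Rational(1, 2)) = Mul(Pow(2, Rational(1, 2)), Pow(U, Rational(1, 2))))
Pow(Add(828878, Add(Mul(4, Add(Function('Z')(-1), -9)), Mul(413, -423))), -1) = Pow(Add(828878, Add(Mul(4, Add(Mul(Pow(2, Rational(1, 2)), Pow(-1, Rational(1, 2))), -9)), Mul(413, -423))), -1) = Pow(Add(828878, Add(Mul(4, Add(Mul(Pow(2, Rational(1, 2)), I), -9)), -174699)), -1) = Pow(Add(828878, Add(Mul(4, Add(Mul(I, Pow(2, Rational(1, 2))), -9)), -174699)), -1) = Pow(Add(828878, Add(Mul(4, Add(-9, Mul(I, Pow(2, Rational(1, 2))))), -174699)), -1) = Pow(Add(828878, Add(Add(-36, Mul(4, I, Pow(2, Rational(1, 2)))), -174699)), -1) = Pow(Add(828878, Add(-174735, Mul(4, I, Pow(2, Rational(1, 2))))), -1) = Pow(Add(654143, Mul(4, I, Pow(2, Rational(1, 2)))), -1)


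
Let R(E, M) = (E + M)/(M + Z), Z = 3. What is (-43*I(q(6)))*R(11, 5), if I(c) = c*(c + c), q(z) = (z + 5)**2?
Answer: -2518252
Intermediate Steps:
q(z) = (5 + z)**2
R(E, M) = (E + M)/(3 + M) (R(E, M) = (E + M)/(M + 3) = (E + M)/(3 + M))
I(c) = 2*c**2 (I(c) = c*(2*c) = 2*c**2)
(-43*I(q(6)))*R(11, 5) = (-86*((5 + 6)**2)**2)*((11 + 5)/(3 + 5)) = (-86*(11**2)**2)*(16/8) = (-86*121**2)*((1/8)*16) = -86*14641*2 = -43*29282*2 = -1259126*2 = -2518252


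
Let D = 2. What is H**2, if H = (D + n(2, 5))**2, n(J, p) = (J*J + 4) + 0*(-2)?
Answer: 10000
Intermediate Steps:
n(J, p) = 4 + J**2 (n(J, p) = (J**2 + 4) + 0 = (4 + J**2) + 0 = 4 + J**2)
H = 100 (H = (2 + (4 + 2**2))**2 = (2 + (4 + 4))**2 = (2 + 8)**2 = 10**2 = 100)
H**2 = 100**2 = 10000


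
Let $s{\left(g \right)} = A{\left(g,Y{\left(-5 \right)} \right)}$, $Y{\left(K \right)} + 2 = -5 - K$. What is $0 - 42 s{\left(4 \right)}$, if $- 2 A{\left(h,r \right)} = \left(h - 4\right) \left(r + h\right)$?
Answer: $0$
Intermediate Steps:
$Y{\left(K \right)} = -7 - K$ ($Y{\left(K \right)} = -2 - \left(5 + K\right) = -7 - K$)
$A{\left(h,r \right)} = - \frac{\left(-4 + h\right) \left(h + r\right)}{2}$ ($A{\left(h,r \right)} = - \frac{\left(h - 4\right) \left(r + h\right)}{2} = - \frac{\left(-4 + h\right) \left(h + r\right)}{2}$)
$s{\left(g \right)} = -4 + 3 g - \frac{g^{2}}{2}$ ($s{\left(g \right)} = 2 g + 2 \left(-7 - -5\right) - \frac{g^{2}}{2} - \frac{g \left(-7 - -5\right)}{2} = 2 g + 2 \left(-7 + 5\right) - \frac{g^{2}}{2} - \frac{g \left(-7 + 5\right)}{2} = 2 g + 2 \left(-2\right) - \frac{g^{2}}{2} - \frac{1}{2} g \left(-2\right) = 2 g - 4 - \frac{g^{2}}{2} + g = -4 + 3 g - \frac{g^{2}}{2}$)
$0 - 42 s{\left(4 \right)} = 0 - 42 \left(-4 + 3 \cdot 4 - \frac{4^{2}}{2}\right) = 0 - 42 \left(-4 + 12 - 8\right) = 0 - 0 = 0 + 0 = 0$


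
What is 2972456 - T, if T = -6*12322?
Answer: 3046388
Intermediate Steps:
T = -73932
2972456 - T = 2972456 - 1*(-73932) = 2972456 + 73932 = 3046388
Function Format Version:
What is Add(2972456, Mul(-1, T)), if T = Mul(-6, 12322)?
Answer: 3046388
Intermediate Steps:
T = -73932
Add(2972456, Mul(-1, T)) = Add(2972456, Mul(-1, -73932)) = Add(2972456, 73932) = 3046388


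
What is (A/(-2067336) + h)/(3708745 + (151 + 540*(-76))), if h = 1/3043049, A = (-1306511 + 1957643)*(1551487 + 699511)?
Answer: -5162253787070877/26706596653951756 ≈ -0.19330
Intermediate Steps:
A = 1465696829736 (A = 651132*2250998 = 1465696829736)
h = 1/3043049 ≈ 3.2862e-7
(A/(-2067336) + h)/(3708745 + (151 + 540*(-76))) = (1465696829736/(-2067336) + 1/3043049)/(3708745 + (151 + 540*(-76))) = (1465696829736*(-1/2067336) + 1/3043049)/(3708745 + (151 - 41040)) = (-6785633471/9571 + 1/3043049)/(3708745 - 40889) = -20649015148283508/29125021979/3667856 = -20649015148283508/29125021979*1/3667856 = -5162253787070877/26706596653951756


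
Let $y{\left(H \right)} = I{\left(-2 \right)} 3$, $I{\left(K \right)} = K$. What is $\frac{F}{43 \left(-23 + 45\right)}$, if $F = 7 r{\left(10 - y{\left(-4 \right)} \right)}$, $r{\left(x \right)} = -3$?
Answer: $- \frac{21}{946} \approx -0.022199$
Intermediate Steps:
$y{\left(H \right)} = -6$ ($y{\left(H \right)} = \left(-2\right) 3 = -6$)
$F = -21$ ($F = 7 \left(-3\right) = -21$)
$\frac{F}{43 \left(-23 + 45\right)} = - \frac{21}{43 \left(-23 + 45\right)} = - \frac{21}{43 \cdot 22} = - \frac{21}{946}$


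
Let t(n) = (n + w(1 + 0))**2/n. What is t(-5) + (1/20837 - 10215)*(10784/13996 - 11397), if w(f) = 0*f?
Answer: 8487478181137963/72908663 ≈ 1.1641e+8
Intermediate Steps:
w(f) = 0
t(n) = n (t(n) = (n + 0)**2/n = n**2/n = n)
t(-5) + (1/20837 - 10215)*(10784/13996 - 11397) = -5 + (1/20837 - 10215)*(10784/13996 - 11397) = -5 + (1/20837 - 10215)*(10784*(1/13996) - 11397) = -5 - 212849954*(2696/3499 - 11397)/20837 = -5 - 212849954/20837*(-39875407/3499) = -5 + 8487478545681278/72908663 = 8487478181137963/72908663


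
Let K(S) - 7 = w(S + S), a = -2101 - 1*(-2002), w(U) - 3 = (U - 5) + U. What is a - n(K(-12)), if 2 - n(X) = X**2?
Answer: 1748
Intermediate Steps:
w(U) = -2 + 2*U (w(U) = 3 + ((U - 5) + U) = 3 + ((-5 + U) + U) = 3 + (-5 + 2*U) = -2 + 2*U)
a = -99 (a = -2101 + 2002 = -99)
K(S) = 5 + 4*S (K(S) = 7 + (-2 + 2*(S + S)) = 7 + (-2 + 2*(2*S)) = 7 + (-2 + 4*S) = 5 + 4*S)
n(X) = 2 - X**2
a - n(K(-12)) = -99 - (2 - (5 + 4*(-12))**2) = -99 - (2 - (5 - 48)**2) = -99 - (2 - 1*(-43)**2) = -99 - (2 - 1*1849) = -99 - (2 - 1849) = -99 - 1*(-1847) = -99 + 1847 = 1748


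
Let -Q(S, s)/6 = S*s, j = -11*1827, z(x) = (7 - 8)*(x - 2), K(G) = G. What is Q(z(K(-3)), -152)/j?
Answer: -1520/6699 ≈ -0.22690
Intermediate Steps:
z(x) = 2 - x (z(x) = -(-2 + x) = 2 - x)
j = -20097
Q(S, s) = -6*S*s
Q(z(K(-3)), -152)/j = -6*(2 - 1*(-3))*(-152)/(-20097) = -6*(2 + 3)*(-152)*(-1/20097) = -6*5*(-152)*(-1/20097) = 4560*(-1/20097) = -1520/6699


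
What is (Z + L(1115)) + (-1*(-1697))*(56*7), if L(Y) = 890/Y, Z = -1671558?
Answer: -224412304/223 ≈ -1.0063e+6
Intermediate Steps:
(Z + L(1115)) + (-1*(-1697))*(56*7) = (-1671558 + 890/1115) + (-1*(-1697))*(56*7) = (-1671558 + 890*(1/1115)) + 1697*392 = (-1671558 + 178/223) + 665224 = -372757256/223 + 665224 = -224412304/223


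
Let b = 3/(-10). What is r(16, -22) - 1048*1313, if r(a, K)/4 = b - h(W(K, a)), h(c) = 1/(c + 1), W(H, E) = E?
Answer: -116962162/85 ≈ -1.3760e+6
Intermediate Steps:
b = -3/10 (b = 3*(-⅒) = -3/10 ≈ -0.30000)
h(c) = 1/(1 + c)
r(a, K) = -6/5 - 4/(1 + a) (r(a, K) = 4*(-3/10 - 1/(1 + a)) = -6/5 - 4/(1 + a))
r(16, -22) - 1048*1313 = 2*(-13 - 3*16)/(5*(1 + 16)) - 1048*1313 = (⅖)*(-13 - 48)/17 - 1376024 = (⅖)*(1/17)*(-61) - 1376024 = -122/85 - 1376024 = -116962162/85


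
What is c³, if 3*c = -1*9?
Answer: -27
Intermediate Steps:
c = -3 (c = (-1*9)/3 = (⅓)*(-9) = -3)
c³ = (-3)³ = -27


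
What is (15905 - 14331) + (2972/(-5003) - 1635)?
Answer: -308155/5003 ≈ -61.594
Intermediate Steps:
(15905 - 14331) + (2972/(-5003) - 1635) = 1574 + (2972*(-1/5003) - 1635) = 1574 + (-2972/5003 - 1635) = 1574 - 8182877/5003 = -308155/5003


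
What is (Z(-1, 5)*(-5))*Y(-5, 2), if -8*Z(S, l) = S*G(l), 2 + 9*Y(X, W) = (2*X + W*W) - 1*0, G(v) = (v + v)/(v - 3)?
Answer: 25/9 ≈ 2.7778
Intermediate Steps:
G(v) = 2*v/(-3 + v) (G(v) = (2*v)/(-3 + v) = 2*v/(-3 + v))
Y(X, W) = -2/9 + W²/9 + 2*X/9 (Y(X, W) = -2/9 + ((2*X + W*W) - 1*0)/9 = -2/9 + ((2*X + W²) + 0)/9 = -2/9 + ((W² + 2*X) + 0)/9 = -2/9 + (W² + 2*X)/9 = -2/9 + (W²/9 + 2*X/9) = -2/9 + W²/9 + 2*X/9)
Z(S, l) = -S*l/(4*(-3 + l)) (Z(S, l) = -S*2*l/(-3 + l)/8 = -S*l/(4*(-3 + l)))
(Z(-1, 5)*(-5))*Y(-5, 2) = (-1*(-1)*5/(-12 + 4*5)*(-5))*(-2/9 + (⅑)*2² + (2/9)*(-5)) = (-1*(-1)*5/(-12 + 20)*(-5))*(-2/9 + (⅑)*4 - 10/9) = (-1*(-1)*5/8*(-5))*(-2/9 + 4/9 - 10/9) = (-1*(-1)*5*⅛*(-5))*(-8/9) = ((5/8)*(-5))*(-8/9) = -25/8*(-8/9) = 25/9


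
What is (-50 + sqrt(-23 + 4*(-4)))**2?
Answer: (50 - I*sqrt(39))**2 ≈ 2461.0 - 624.5*I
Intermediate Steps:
(-50 + sqrt(-23 + 4*(-4)))**2 = (-50 + sqrt(-23 - 16))**2 = (-50 + sqrt(-39))**2 = (-50 + I*sqrt(39))**2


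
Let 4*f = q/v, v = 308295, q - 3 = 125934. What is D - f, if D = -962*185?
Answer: -24385463393/137020 ≈ -1.7797e+5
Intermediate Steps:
q = 125937 (q = 3 + 125934 = 125937)
D = -177970
f = 13993/137020 (f = (125937/308295)/4 = (125937*(1/308295))/4 = (¼)*(13993/34255) = 13993/137020 ≈ 0.10212)
D - f = -177970 - 1*13993/137020 = -177970 - 13993/137020 = -24385463393/137020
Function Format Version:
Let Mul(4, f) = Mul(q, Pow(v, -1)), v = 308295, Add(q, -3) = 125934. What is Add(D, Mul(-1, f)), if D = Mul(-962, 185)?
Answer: Rational(-24385463393, 137020) ≈ -1.7797e+5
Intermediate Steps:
q = 125937 (q = Add(3, 125934) = 125937)
D = -177970
f = Rational(13993, 137020) (f = Mul(Rational(1, 4), Mul(125937, Pow(308295, -1))) = Mul(Rational(1, 4), Mul(125937, Rational(1, 308295))) = Mul(Rational(1, 4), Rational(13993, 34255)) = Rational(13993, 137020) ≈ 0.10212)
Add(D, Mul(-1, f)) = Add(-177970, Mul(-1, Rational(13993, 137020))) = Add(-177970, Rational(-13993, 137020)) = Rational(-24385463393, 137020)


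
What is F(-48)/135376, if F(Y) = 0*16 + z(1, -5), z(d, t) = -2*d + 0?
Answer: -1/67688 ≈ -1.4774e-5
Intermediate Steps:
z(d, t) = -2*d
F(Y) = -2 (F(Y) = 0*16 - 2*1 = 0 - 2 = -2)
F(-48)/135376 = -2/135376 = -2*1/135376 = -1/67688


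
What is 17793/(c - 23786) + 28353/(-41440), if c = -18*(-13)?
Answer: -43909743/30499840 ≈ -1.4397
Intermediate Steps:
c = 234
17793/(c - 23786) + 28353/(-41440) = 17793/(234 - 23786) + 28353/(-41440) = 17793/(-23552) + 28353*(-1/41440) = 17793*(-1/23552) - 28353/41440 = -17793/23552 - 28353/41440 = -43909743/30499840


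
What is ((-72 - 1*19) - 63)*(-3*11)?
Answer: 5082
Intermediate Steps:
((-72 - 1*19) - 63)*(-3*11) = ((-72 - 19) - 63)*(-33) = (-91 - 63)*(-33) = -154*(-33) = 5082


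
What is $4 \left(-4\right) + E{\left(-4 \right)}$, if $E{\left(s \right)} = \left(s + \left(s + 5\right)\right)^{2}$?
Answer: $-7$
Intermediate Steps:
$E{\left(s \right)} = \left(5 + 2 s\right)^{2}$ ($E{\left(s \right)} = \left(s + \left(5 + s\right)\right)^{2} = \left(5 + 2 s\right)^{2}$)
$4 \left(-4\right) + E{\left(-4 \right)} = 4 \left(-4\right) + \left(5 + 2 \left(-4\right)\right)^{2} = -16 + \left(5 - 8\right)^{2} = -16 + \left(-3\right)^{2} = -16 + 9 = -7$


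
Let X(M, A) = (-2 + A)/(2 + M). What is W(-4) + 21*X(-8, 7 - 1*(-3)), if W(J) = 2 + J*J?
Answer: -10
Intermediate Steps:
W(J) = 2 + J²
X(M, A) = (-2 + A)/(2 + M)
W(-4) + 21*X(-8, 7 - 1*(-3)) = (2 + (-4)²) + 21*((-2 + (7 - 1*(-3)))/(2 - 8)) = (2 + 16) + 21*((-2 + (7 + 3))/(-6)) = 18 + 21*(-(-2 + 10)/6) = 18 + 21*(-⅙*8) = 18 + 21*(-4/3) = 18 - 28 = -10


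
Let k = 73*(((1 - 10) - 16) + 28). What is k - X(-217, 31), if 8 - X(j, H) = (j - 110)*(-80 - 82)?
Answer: 53185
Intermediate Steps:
k = 219 (k = 73*((-9 - 16) + 28) = 73*(-25 + 28) = 73*3 = 219)
X(j, H) = -17812 + 162*j (X(j, H) = 8 - (j - 110)*(-80 - 82) = 8 - (-110 + j)*(-162) = 8 - (17820 - 162*j) = 8 + (-17820 + 162*j) = -17812 + 162*j)
k - X(-217, 31) = 219 - (-17812 + 162*(-217)) = 219 - (-17812 - 35154) = 219 - 1*(-52966) = 219 + 52966 = 53185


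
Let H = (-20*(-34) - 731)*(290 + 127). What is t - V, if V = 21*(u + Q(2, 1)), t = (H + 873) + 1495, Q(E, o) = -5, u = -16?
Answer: -18458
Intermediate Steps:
H = -21267 (H = (680 - 731)*417 = -51*417 = -21267)
t = -18899 (t = (-21267 + 873) + 1495 = -20394 + 1495 = -18899)
V = -441 (V = 21*(-16 - 5) = 21*(-21) = -441)
t - V = -18899 - 1*(-441) = -18899 + 441 = -18458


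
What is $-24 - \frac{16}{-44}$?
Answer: $- \frac{260}{11} \approx -23.636$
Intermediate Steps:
$-24 - \frac{16}{-44} = -24 - - \frac{4}{11} = -24 + \frac{4}{11} = - \frac{260}{11}$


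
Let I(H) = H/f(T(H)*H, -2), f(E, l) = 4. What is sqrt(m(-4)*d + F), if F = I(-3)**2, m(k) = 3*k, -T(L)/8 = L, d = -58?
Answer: sqrt(11145)/4 ≈ 26.392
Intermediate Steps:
T(L) = -8*L
I(H) = H/4
F = 9/16 (F = ((1/4)*(-3))**2 = (-3/4)**2 = 9/16 ≈ 0.56250)
sqrt(m(-4)*d + F) = sqrt((3*(-4))*(-58) + 9/16) = sqrt(-12*(-58) + 9/16) = sqrt(696 + 9/16) = sqrt(11145/16) = sqrt(11145)/4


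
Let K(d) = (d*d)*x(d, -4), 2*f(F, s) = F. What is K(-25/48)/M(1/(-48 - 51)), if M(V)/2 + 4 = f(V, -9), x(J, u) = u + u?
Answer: 6875/25376 ≈ 0.27093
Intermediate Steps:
f(F, s) = F/2
x(J, u) = 2*u
K(d) = -8*d² (K(d) = (d*d)*(2*(-4)) = d²*(-8) = -8*d²)
M(V) = -8 + V (M(V) = -8 + 2*(V/2) = -8 + V)
K(-25/48)/M(1/(-48 - 51)) = (-8*(-25/48)²)/(-8 + 1/(-48 - 51)) = (-8*(-25*1/48)²)/(-8 + 1/(-99)) = (-8*(-25/48)²)/(-8 - 1/99) = (-8*625/2304)/(-793/99) = -625/288*(-99/793) = 6875/25376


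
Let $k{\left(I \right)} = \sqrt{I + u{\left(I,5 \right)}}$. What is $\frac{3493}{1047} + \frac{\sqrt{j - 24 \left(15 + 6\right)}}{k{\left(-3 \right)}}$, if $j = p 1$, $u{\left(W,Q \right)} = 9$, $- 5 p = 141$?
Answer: $\frac{3493}{1047} + \frac{i \sqrt{8870}}{10} \approx 3.3362 + 9.4181 i$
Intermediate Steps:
$p = - \frac{141}{5}$ ($p = \left(- \frac{1}{5}\right) 141 = - \frac{141}{5} \approx -28.2$)
$k{\left(I \right)} = \sqrt{9 + I}$ ($k{\left(I \right)} = \sqrt{I + 9} = \sqrt{9 + I}$)
$j = - \frac{141}{5}$ ($j = \left(- \frac{141}{5}\right) 1 = - \frac{141}{5} \approx -28.2$)
$\frac{3493}{1047} + \frac{\sqrt{j - 24 \left(15 + 6\right)}}{k{\left(-3 \right)}} = \frac{3493}{1047} + \frac{\sqrt{- \frac{141}{5} - 24 \left(15 + 6\right)}}{\sqrt{9 - 3}} = 3493 \cdot \frac{1}{1047} + \frac{\sqrt{- \frac{141}{5} - 504}}{\sqrt{6}} = \frac{3493}{1047} + \sqrt{- \frac{141}{5} - 504} \frac{\sqrt{6}}{6} = \frac{3493}{1047} + \sqrt{- \frac{2661}{5}} \frac{\sqrt{6}}{6} = \frac{3493}{1047} + \frac{i \sqrt{13305}}{5} \frac{\sqrt{6}}{6} = \frac{3493}{1047} + \frac{i \sqrt{8870}}{10}$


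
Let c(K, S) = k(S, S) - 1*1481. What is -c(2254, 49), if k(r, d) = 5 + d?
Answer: 1427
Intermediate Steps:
c(K, S) = -1476 + S (c(K, S) = (5 + S) - 1*1481 = (5 + S) - 1481 = -1476 + S)
-c(2254, 49) = -(-1476 + 49) = -1*(-1427) = 1427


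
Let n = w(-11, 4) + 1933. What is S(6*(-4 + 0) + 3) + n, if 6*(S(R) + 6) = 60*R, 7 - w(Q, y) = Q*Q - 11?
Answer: 1614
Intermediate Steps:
w(Q, y) = 18 - Q**2 (w(Q, y) = 7 - (Q*Q - 11) = 7 - (Q**2 - 11) = 7 - (-11 + Q**2) = 7 + (11 - Q**2) = 18 - Q**2)
n = 1830 (n = (18 - 1*(-11)**2) + 1933 = (18 - 1*121) + 1933 = (18 - 121) + 1933 = -103 + 1933 = 1830)
S(R) = -6 + 10*R (S(R) = -6 + (60*R)/6 = -6 + 10*R)
S(6*(-4 + 0) + 3) + n = (-6 + 10*(6*(-4 + 0) + 3)) + 1830 = (-6 + 10*(6*(-4) + 3)) + 1830 = (-6 + 10*(-24 + 3)) + 1830 = (-6 + 10*(-21)) + 1830 = (-6 - 210) + 1830 = -216 + 1830 = 1614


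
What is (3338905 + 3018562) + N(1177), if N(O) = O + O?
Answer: 6359821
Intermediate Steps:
N(O) = 2*O
(3338905 + 3018562) + N(1177) = (3338905 + 3018562) + 2*1177 = 6357467 + 2354 = 6359821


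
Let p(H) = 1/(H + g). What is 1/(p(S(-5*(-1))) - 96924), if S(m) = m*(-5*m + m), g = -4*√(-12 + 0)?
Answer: 4*(-2*√3 + 25*I)/(-9692401*I + 775392*√3) ≈ -1.0317e-5 - 1.4477e-13*I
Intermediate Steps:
g = -8*I*√3 ≈ -13.856*I
S(m) = -4*m² (S(m) = m*(-4*m) = -4*m²)
p(H) = 1/(H - 8*I*√3)
1/(p(S(-5*(-1))) - 96924) = 1/(1/(-4*(-5*(-1))² - 8*I*√3) - 96924) = 1/(1/(-4*5² - 8*I*√3) - 96924) = 1/(1/(-4*25 - 8*I*√3) - 96924) = 1/(1/(-100 - 8*I*√3) - 96924) = 1/(-96924 + 1/(-100 - 8*I*√3))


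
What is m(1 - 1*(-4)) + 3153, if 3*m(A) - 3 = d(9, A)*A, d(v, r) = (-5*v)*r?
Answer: 2779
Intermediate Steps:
d(v, r) = -5*r*v
m(A) = 1 - 15*A**2 (m(A) = 1 + ((-5*A*9)*A)/3 = 1 + ((-45*A)*A)/3 = 1 + (-45*A**2)/3 = 1 - 15*A**2)
m(1 - 1*(-4)) + 3153 = (1 - 15*(1 - 1*(-4))**2) + 3153 = (1 - 15*(1 + 4)**2) + 3153 = (1 - 15*5**2) + 3153 = (1 - 15*25) + 3153 = (1 - 375) + 3153 = -374 + 3153 = 2779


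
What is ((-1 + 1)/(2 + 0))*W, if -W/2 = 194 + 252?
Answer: 0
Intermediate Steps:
W = -892 (W = -2*(194 + 252) = -2*446 = -892)
((-1 + 1)/(2 + 0))*W = ((-1 + 1)/(2 + 0))*(-892) = (0/2)*(-892) = (0*(1/2))*(-892) = 0*(-892) = 0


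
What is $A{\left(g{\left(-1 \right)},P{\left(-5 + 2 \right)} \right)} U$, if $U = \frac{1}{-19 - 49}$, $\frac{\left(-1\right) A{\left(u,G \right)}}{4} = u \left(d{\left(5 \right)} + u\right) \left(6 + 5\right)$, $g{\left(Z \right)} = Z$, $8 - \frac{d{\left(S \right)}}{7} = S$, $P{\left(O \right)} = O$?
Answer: $- \frac{220}{17} \approx -12.941$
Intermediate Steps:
$d{\left(S \right)} = 56 - 7 S$
$A{\left(u,G \right)} = - 4 u \left(231 + 11 u\right)$ ($A{\left(u,G \right)} = - 4 u \left(\left(56 - 35\right) + u\right) \left(6 + 5\right) = - 4 u \left(\left(56 - 35\right) + u\right) 11 = - 4 u \left(21 + u\right) 11 = - 4 u \left(231 + 11 u\right)$)
$U = - \frac{1}{68}$ ($U = \frac{1}{-68} = - \frac{1}{68} \approx -0.014706$)
$A{\left(g{\left(-1 \right)},P{\left(-5 + 2 \right)} \right)} U = \left(-44\right) \left(-1\right) \left(21 - 1\right) \left(- \frac{1}{68}\right) = \left(-44\right) \left(-1\right) 20 \left(- \frac{1}{68}\right) = 880 \left(- \frac{1}{68}\right) = - \frac{220}{17}$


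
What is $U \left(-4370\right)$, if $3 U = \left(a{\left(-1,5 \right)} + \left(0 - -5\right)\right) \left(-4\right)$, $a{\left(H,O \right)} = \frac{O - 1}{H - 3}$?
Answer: $\frac{69920}{3} \approx 23307.0$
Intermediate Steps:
$a{\left(H,O \right)} = \frac{-1 + O}{-3 + H}$
$U = - \frac{16}{3}$ ($U = \frac{\left(\frac{-1 + 5}{-3 - 1} + \left(0 - -5\right)\right) \left(-4\right)}{3} = \frac{\left(\frac{1}{-4} \cdot 4 + \left(0 + 5\right)\right) \left(-4\right)}{3} = \frac{\left(\left(- \frac{1}{4}\right) 4 + 5\right) \left(-4\right)}{3} = \frac{\left(-1 + 5\right) \left(-4\right)}{3} = \frac{4 \left(-4\right)}{3} = \frac{1}{3} \left(-16\right) = - \frac{16}{3} \approx -5.3333$)
$U \left(-4370\right) = \left(- \frac{16}{3}\right) \left(-4370\right) = \frac{69920}{3}$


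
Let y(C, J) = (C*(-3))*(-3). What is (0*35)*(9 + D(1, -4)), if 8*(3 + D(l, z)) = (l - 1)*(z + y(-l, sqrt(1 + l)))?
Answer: 0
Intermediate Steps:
y(C, J) = 9*C (y(C, J) = -3*C*(-3) = 9*C)
D(l, z) = -3 + (-1 + l)*(z - 9*l)/8 (D(l, z) = -3 + ((l - 1)*(z + 9*(-l)))/8 = -3 + ((-1 + l)*(z - 9*l))/8 = -3 + (-1 + l)*(z - 9*l)/8)
(0*35)*(9 + D(1, -4)) = (0*35)*(9 + (-3 - 9/8*1**2 - 1/8*(-4) + (9/8)*1 + (1/8)*1*(-4))) = 0*(9 + (-3 - 9/8*1 + 1/2 + 9/8 - 1/2)) = 0*(9 + (-3 - 9/8 + 1/2 + 9/8 - 1/2)) = 0*(9 - 3) = 0*6 = 0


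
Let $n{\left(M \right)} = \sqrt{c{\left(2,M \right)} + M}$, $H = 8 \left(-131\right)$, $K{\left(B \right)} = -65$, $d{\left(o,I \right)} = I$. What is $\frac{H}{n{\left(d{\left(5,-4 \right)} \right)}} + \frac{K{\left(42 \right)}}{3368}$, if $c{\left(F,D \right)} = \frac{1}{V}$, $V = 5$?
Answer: $- \frac{65}{3368} + \frac{1048 i \sqrt{95}}{19} \approx -0.019299 + 537.61 i$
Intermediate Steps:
$H = -1048$
$c{\left(F,D \right)} = \frac{1}{5}$
$n{\left(M \right)} = \sqrt{\frac{1}{5} + M}$
$\frac{H}{n{\left(d{\left(5,-4 \right)} \right)}} + \frac{K{\left(42 \right)}}{3368} = - \frac{1048}{\frac{1}{5} \sqrt{5 + 25 \left(-4\right)}} - \frac{65}{3368} = - \frac{1048}{\frac{1}{5} \sqrt{5 - 100}} - \frac{65}{3368} = - \frac{1048}{\frac{1}{5} \sqrt{-95}} - \frac{65}{3368} = - \frac{1048}{\frac{1}{5} i \sqrt{95}} - \frac{65}{3368} = - 1048 \left(- \frac{i \sqrt{95}}{19}\right) - \frac{65}{3368} = \frac{1048 i \sqrt{95}}{19} - \frac{65}{3368} = - \frac{65}{3368} + \frac{1048 i \sqrt{95}}{19}$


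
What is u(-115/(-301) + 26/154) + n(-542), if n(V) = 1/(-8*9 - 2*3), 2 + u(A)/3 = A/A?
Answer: -235/78 ≈ -3.0128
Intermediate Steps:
u(A) = -3 (u(A) = -6 + 3*(A/A) = -6 + 3*1 = -6 + 3 = -3)
n(V) = -1/78 (n(V) = 1/(-72 - 6) = 1/(-78) = -1/78)
u(-115/(-301) + 26/154) + n(-542) = -3 - 1/78 = -235/78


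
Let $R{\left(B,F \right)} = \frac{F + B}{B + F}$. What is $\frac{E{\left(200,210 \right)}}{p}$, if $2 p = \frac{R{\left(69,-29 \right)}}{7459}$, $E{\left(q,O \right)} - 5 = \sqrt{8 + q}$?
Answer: $74590 + 59672 \sqrt{13} \approx 2.8974 \cdot 10^{5}$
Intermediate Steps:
$R{\left(B,F \right)} = 1$ ($R{\left(B,F \right)} = \frac{B + F}{B + F} = 1$)
$E{\left(q,O \right)} = 5 + \sqrt{8 + q}$
$p = \frac{1}{14918}$ ($p = \frac{1 \cdot \frac{1}{7459}}{2} = \frac{1}{2} \cdot \frac{1}{7459} = \frac{1}{14918} \approx 6.7033 \cdot 10^{-5}$)
$\frac{E{\left(200,210 \right)}}{p} = \left(5 + \sqrt{8 + 200}\right) \frac{1}{\frac{1}{14918}} = \left(5 + \sqrt{208}\right) 14918 = \left(5 + 4 \sqrt{13}\right) 14918 = 74590 + 59672 \sqrt{13}$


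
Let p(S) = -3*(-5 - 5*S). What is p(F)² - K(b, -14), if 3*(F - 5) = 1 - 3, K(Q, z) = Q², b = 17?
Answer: 6111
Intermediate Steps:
F = 13/3 (F = 5 + (1 - 3)/3 = 5 + (⅓)*(-2) = 5 - ⅔ = 13/3 ≈ 4.3333)
p(S) = 15 + 15*S
p(F)² - K(b, -14) = (15 + 15*(13/3))² - 1*17² = (15 + 65)² - 1*289 = 80² - 289 = 6400 - 289 = 6111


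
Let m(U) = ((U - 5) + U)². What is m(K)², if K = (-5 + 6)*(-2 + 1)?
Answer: 2401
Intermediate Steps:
K = -1 (K = 1*(-1) = -1)
m(U) = (-5 + 2*U)² (m(U) = ((-5 + U) + U)² = (-5 + 2*U)²)
m(K)² = ((-5 + 2*(-1))²)² = ((-5 - 2)²)² = ((-7)²)² = 49² = 2401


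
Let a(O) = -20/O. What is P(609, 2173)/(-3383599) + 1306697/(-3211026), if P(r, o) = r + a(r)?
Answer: -326400834821/801730042022 ≈ -0.40712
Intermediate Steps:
P(r, o) = r - 20/r
P(609, 2173)/(-3383599) + 1306697/(-3211026) = (609 - 20/609)/(-3383599) + 1306697/(-3211026) = (609 - 20*1/609)*(-1/3383599) + 1306697*(-1/3211026) = (609 - 20/609)*(-1/3383599) - 186671/458718 = (370861/609)*(-1/3383599) - 186671/458718 = -2831/15729861 - 186671/458718 = -326400834821/801730042022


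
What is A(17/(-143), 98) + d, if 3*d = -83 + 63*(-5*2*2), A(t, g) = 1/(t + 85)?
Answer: -5433635/12138 ≈ -447.65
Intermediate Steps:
A(t, g) = 1/(85 + t)
d = -1343/3 (d = (-83 + 63*(-5*2*2))/3 = (-83 + 63*(-10*2))/3 = (-83 + 63*(-20))/3 = (-83 - 1260)/3 = (⅓)*(-1343) = -1343/3 ≈ -447.67)
A(17/(-143), 98) + d = 1/(85 + 17/(-143)) - 1343/3 = 1/(85 + 17*(-1/143)) - 1343/3 = 1/(85 - 17/143) - 1343/3 = 1/(12138/143) - 1343/3 = 143/12138 - 1343/3 = -5433635/12138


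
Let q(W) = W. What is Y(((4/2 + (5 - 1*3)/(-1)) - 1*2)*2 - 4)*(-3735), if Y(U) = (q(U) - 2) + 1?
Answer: 33615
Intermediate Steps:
Y(U) = -1 + U (Y(U) = (U - 2) + 1 = (-2 + U) + 1 = -1 + U)
Y(((4/2 + (5 - 1*3)/(-1)) - 1*2)*2 - 4)*(-3735) = (-1 + (((4/2 + (5 - 1*3)/(-1)) - 1*2)*2 - 4))*(-3735) = (-1 + (((4*(1/2) + (5 - 3)*(-1)) - 2)*2 - 4))*(-3735) = (-1 + (((2 + 2*(-1)) - 2)*2 - 4))*(-3735) = (-1 + (((2 - 2) - 2)*2 - 4))*(-3735) = (-1 + ((0 - 2)*2 - 4))*(-3735) = (-1 + (-2*2 - 4))*(-3735) = (-1 + (-4 - 4))*(-3735) = (-1 - 8)*(-3735) = -9*(-3735) = 33615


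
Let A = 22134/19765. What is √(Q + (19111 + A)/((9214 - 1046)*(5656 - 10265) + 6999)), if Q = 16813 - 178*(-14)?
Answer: 2*√2671079514398249984402019205/743941021445 ≈ 138.94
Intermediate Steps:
A = 22134/19765 (A = 22134*(1/19765) = 22134/19765 ≈ 1.1199)
Q = 19305 (Q = 16813 + 2492 = 19305)
√(Q + (19111 + A)/((9214 - 1046)*(5656 - 10265) + 6999)) = √(19305 + (19111 + 22134/19765)/((9214 - 1046)*(5656 - 10265) + 6999)) = √(19305 + 377751049/(19765*(8168*(-4609) + 6999))) = √(19305 + 377751049/(19765*(-37646312 + 6999))) = √(19305 + (377751049/19765)/(-37639313)) = √(19305 + (377751049/19765)*(-1/37639313)) = √(19305 - 377751049/743941021445) = √(14361781041244676/743941021445) = 2*√2671079514398249984402019205/743941021445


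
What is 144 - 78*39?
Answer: -2898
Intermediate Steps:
144 - 78*39 = 144 - 3042 = -2898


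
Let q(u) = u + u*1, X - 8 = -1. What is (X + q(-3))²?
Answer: 1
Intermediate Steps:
X = 7 (X = 8 - 1 = 7)
q(u) = 2*u (q(u) = u + u = 2*u)
(X + q(-3))² = (7 + 2*(-3))² = (7 - 6)² = 1² = 1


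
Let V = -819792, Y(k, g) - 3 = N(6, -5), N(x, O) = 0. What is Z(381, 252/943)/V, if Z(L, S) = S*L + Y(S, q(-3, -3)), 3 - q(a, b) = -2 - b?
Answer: -32947/257687952 ≈ -0.00012786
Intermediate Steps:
q(a, b) = 5 + b (q(a, b) = 3 - (-2 - b) = 3 + (2 + b) = 5 + b)
Y(k, g) = 3 (Y(k, g) = 3 + 0 = 3)
Z(L, S) = 3 + L*S (Z(L, S) = S*L + 3 = L*S + 3 = 3 + L*S)
Z(381, 252/943)/V = (3 + 381*(252/943))/(-819792) = (3 + 381*(252*(1/943)))*(-1/819792) = (3 + 381*(252/943))*(-1/819792) = (3 + 96012/943)*(-1/819792) = (98841/943)*(-1/819792) = -32947/257687952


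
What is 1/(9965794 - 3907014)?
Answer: 1/6058780 ≈ 1.6505e-7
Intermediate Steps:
1/(9965794 - 3907014) = 1/6058780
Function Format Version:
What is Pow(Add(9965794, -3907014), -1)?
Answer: Rational(1, 6058780) ≈ 1.6505e-7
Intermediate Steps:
Pow(Add(9965794, -3907014), -1) = Pow(6058780, -1) = Rational(1, 6058780)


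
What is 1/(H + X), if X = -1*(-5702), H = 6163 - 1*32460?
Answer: -1/20595 ≈ -4.8555e-5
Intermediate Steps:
H = -26297 (H = 6163 - 32460 = -26297)
X = 5702
1/(H + X) = 1/(-26297 + 5702) = 1/(-20595) = -1/20595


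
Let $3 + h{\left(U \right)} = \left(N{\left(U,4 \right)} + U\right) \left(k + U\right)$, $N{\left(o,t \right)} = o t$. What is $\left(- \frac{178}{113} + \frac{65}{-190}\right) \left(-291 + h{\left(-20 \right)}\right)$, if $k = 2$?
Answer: $- \frac{6199449}{2147} \approx -2887.5$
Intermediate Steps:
$h{\left(U \right)} = -3 + 5 U \left(2 + U\right)$ ($h{\left(U \right)} = -3 + \left(U 4 + U\right) \left(2 + U\right) = -3 + \left(4 U + U\right) \left(2 + U\right) = -3 + 5 U \left(2 + U\right)$)
$\left(- \frac{178}{113} + \frac{65}{-190}\right) \left(-291 + h{\left(-20 \right)}\right) = \left(- \frac{178}{113} + \frac{65}{-190}\right) \left(-291 + \left(-3 + 5 \left(-20\right)^{2} + 10 \left(-20\right)\right)\right) = \left(\left(-178\right) \frac{1}{113} + 65 \left(- \frac{1}{190}\right)\right) \left(-291 - -1797\right) = \left(- \frac{178}{113} - \frac{13}{38}\right) \left(-291 - -1797\right) = - \frac{8233 \left(-291 + 1797\right)}{4294} = \left(- \frac{8233}{4294}\right) 1506 = - \frac{6199449}{2147}$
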